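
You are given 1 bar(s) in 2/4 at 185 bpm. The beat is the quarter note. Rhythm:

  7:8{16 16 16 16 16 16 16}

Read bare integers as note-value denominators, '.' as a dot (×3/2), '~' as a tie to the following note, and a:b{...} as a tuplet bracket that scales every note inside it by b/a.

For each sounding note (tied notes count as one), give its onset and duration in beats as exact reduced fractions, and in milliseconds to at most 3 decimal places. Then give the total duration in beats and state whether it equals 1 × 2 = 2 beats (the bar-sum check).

1) 0.0ms=0b +92.664ms=2/7b
2) 92.664ms=2/7b +92.664ms=2/7b
3) 185.328ms=4/7b +92.664ms=2/7b
4) 277.992ms=6/7b +92.664ms=2/7b
5) 370.656ms=8/7b +92.664ms=2/7b
6) 463.32ms=10/7b +92.664ms=2/7b
7) 555.985ms=12/7b +92.664ms=2/7b
Σ=2b of 2 (185bpm 2/4) — PASS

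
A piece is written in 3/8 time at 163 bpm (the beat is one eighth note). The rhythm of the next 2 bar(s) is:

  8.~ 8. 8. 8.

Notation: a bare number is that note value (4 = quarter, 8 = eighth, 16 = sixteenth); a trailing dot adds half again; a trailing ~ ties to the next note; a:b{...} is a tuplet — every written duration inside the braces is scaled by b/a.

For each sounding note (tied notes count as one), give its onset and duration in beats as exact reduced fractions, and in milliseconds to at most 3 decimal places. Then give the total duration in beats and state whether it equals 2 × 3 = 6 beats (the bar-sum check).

1) 0.0ms=0b +1104.294ms=3b
2) 1104.294ms=3b +552.147ms=3/2b
3) 1656.442ms=9/2b +552.147ms=3/2b
Σ=6b of 6 (163bpm 3/8) — PASS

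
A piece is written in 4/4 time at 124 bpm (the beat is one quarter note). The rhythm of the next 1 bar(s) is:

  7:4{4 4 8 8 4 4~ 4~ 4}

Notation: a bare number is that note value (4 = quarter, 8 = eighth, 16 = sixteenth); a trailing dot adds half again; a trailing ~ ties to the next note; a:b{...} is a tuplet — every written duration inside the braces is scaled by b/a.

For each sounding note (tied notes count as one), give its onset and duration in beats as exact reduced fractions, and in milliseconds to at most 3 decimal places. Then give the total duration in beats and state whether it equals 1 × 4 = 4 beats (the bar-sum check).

1) 0.0ms=0b +276.498ms=4/7b
2) 276.498ms=4/7b +276.498ms=4/7b
3) 552.995ms=8/7b +138.249ms=2/7b
4) 691.244ms=10/7b +138.249ms=2/7b
5) 829.493ms=12/7b +276.498ms=4/7b
6) 1105.991ms=16/7b +829.493ms=12/7b
Σ=4b of 4 (124bpm 4/4) — PASS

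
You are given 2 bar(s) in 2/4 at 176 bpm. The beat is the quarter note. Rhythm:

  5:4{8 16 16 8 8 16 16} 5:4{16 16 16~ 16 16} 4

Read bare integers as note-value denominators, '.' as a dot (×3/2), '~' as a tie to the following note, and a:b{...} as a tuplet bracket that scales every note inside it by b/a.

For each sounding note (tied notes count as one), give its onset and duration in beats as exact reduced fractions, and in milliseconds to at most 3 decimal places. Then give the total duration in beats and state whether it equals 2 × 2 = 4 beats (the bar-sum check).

1) 0.0ms=0b +136.364ms=2/5b
2) 136.364ms=2/5b +68.182ms=1/5b
3) 204.545ms=3/5b +68.182ms=1/5b
4) 272.727ms=4/5b +136.364ms=2/5b
5) 409.091ms=6/5b +136.364ms=2/5b
6) 545.455ms=8/5b +68.182ms=1/5b
7) 613.636ms=9/5b +68.182ms=1/5b
8) 681.818ms=2b +68.182ms=1/5b
9) 750.0ms=11/5b +68.182ms=1/5b
10) 818.182ms=12/5b +136.364ms=2/5b
11) 954.545ms=14/5b +68.182ms=1/5b
12) 1022.727ms=3b +340.909ms=1b
Σ=4b of 4 (176bpm 2/4) — PASS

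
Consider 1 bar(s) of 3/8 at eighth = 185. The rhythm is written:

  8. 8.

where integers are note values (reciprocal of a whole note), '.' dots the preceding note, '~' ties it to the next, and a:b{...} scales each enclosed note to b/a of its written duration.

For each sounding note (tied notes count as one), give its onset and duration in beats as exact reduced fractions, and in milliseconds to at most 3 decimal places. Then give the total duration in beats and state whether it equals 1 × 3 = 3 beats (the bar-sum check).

1) 0.0ms=0b +486.486ms=3/2b
2) 486.486ms=3/2b +486.486ms=3/2b
Σ=3b of 3 (185bpm 3/8) — PASS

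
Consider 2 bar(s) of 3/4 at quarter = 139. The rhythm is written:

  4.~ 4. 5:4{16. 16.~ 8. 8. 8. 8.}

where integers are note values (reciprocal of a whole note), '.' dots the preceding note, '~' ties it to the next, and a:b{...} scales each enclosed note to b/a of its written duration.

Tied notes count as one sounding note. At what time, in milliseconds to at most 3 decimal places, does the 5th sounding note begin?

1. 0.0ms @ 0 + 1294.964ms (3)
2. 1294.964ms @ 3 + 129.496ms (3/10)
3. 1424.46ms @ 33/10 + 388.489ms (9/10)
4. 1812.95ms @ 21/5 + 258.993ms (3/5)
5. 2071.942ms @ 24/5 + 258.993ms (3/5)
6. 2330.935ms @ 27/5 + 258.993ms (3/5)

note 5 onset = 24/5b = 2071.942ms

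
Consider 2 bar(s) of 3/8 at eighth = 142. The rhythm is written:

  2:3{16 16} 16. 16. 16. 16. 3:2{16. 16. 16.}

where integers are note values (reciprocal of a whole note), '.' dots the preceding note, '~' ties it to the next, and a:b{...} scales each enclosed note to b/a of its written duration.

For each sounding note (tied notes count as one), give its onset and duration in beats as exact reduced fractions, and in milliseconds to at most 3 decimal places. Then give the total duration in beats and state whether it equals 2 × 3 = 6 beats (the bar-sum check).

1) 0.0ms=0b +316.901ms=3/4b
2) 316.901ms=3/4b +316.901ms=3/4b
3) 633.803ms=3/2b +316.901ms=3/4b
4) 950.704ms=9/4b +316.901ms=3/4b
5) 1267.606ms=3b +316.901ms=3/4b
6) 1584.507ms=15/4b +316.901ms=3/4b
7) 1901.408ms=9/2b +211.268ms=1/2b
8) 2112.676ms=5b +211.268ms=1/2b
9) 2323.944ms=11/2b +211.268ms=1/2b
Σ=6b of 6 (142bpm 3/8) — PASS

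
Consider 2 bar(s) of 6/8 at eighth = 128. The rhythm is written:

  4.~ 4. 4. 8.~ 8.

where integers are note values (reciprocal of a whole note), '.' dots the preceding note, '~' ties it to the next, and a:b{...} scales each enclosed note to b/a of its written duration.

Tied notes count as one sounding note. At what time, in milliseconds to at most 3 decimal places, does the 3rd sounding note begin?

1. 0.0ms @ 0 + 2812.5ms (6)
2. 2812.5ms @ 6 + 1406.25ms (3)
3. 4218.75ms @ 9 + 1406.25ms (3)

note 3 onset = 9b = 4218.75ms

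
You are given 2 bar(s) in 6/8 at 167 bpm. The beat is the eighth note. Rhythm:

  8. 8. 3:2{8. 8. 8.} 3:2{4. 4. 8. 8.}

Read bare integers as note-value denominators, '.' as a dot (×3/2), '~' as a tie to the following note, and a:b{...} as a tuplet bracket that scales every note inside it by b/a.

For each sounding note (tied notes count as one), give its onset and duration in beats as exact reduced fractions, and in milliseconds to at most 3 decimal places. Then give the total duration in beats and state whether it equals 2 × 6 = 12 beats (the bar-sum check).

1) 0.0ms=0b +538.922ms=3/2b
2) 538.922ms=3/2b +538.922ms=3/2b
3) 1077.844ms=3b +359.281ms=1b
4) 1437.126ms=4b +359.281ms=1b
5) 1796.407ms=5b +359.281ms=1b
6) 2155.689ms=6b +718.563ms=2b
7) 2874.251ms=8b +718.563ms=2b
8) 3592.814ms=10b +359.281ms=1b
9) 3952.096ms=11b +359.281ms=1b
Σ=12b of 12 (167bpm 6/8) — PASS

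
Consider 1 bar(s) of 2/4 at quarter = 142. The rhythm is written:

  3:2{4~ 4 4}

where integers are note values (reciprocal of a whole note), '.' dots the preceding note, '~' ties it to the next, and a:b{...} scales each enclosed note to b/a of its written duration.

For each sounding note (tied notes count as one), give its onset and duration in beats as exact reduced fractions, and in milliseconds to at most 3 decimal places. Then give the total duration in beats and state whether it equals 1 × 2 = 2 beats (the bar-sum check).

1) 0.0ms=0b +563.38ms=4/3b
2) 563.38ms=4/3b +281.69ms=2/3b
Σ=2b of 2 (142bpm 2/4) — PASS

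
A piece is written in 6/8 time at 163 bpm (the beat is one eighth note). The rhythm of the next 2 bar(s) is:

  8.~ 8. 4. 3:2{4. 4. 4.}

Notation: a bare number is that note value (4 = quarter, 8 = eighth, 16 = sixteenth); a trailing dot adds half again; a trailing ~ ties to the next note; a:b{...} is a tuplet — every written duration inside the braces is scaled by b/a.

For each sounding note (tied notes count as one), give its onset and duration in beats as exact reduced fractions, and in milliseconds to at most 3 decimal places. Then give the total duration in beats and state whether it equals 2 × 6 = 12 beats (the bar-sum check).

1) 0.0ms=0b +1104.294ms=3b
2) 1104.294ms=3b +1104.294ms=3b
3) 2208.589ms=6b +736.196ms=2b
4) 2944.785ms=8b +736.196ms=2b
5) 3680.982ms=10b +736.196ms=2b
Σ=12b of 12 (163bpm 6/8) — PASS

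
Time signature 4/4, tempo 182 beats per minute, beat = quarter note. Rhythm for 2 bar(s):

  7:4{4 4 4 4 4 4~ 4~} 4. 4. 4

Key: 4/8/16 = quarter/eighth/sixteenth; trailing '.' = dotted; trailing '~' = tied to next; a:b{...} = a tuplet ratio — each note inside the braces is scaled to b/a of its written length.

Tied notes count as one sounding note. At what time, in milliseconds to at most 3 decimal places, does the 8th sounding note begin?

note 8 onset = 7b = 2307.692ms

1. 0.0ms @ 0 + 188.383ms (4/7)
2. 188.383ms @ 4/7 + 188.383ms (4/7)
3. 376.766ms @ 8/7 + 188.383ms (4/7)
4. 565.149ms @ 12/7 + 188.383ms (4/7)
5. 753.532ms @ 16/7 + 188.383ms (4/7)
6. 941.915ms @ 20/7 + 871.272ms (37/14)
7. 1813.187ms @ 11/2 + 494.505ms (3/2)
8. 2307.692ms @ 7 + 329.67ms (1)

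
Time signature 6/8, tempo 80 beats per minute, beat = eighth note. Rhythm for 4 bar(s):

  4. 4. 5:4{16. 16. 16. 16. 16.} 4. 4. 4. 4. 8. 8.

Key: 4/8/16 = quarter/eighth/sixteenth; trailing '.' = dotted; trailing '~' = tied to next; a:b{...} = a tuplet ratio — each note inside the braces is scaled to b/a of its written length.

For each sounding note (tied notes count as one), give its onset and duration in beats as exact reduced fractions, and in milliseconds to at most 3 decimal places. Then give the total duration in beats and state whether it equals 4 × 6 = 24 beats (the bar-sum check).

1) 0.0ms=0b +2250.0ms=3b
2) 2250.0ms=3b +2250.0ms=3b
3) 4500.0ms=6b +450.0ms=3/5b
4) 4950.0ms=33/5b +450.0ms=3/5b
5) 5400.0ms=36/5b +450.0ms=3/5b
6) 5850.0ms=39/5b +450.0ms=3/5b
7) 6300.0ms=42/5b +450.0ms=3/5b
8) 6750.0ms=9b +2250.0ms=3b
9) 9000.0ms=12b +2250.0ms=3b
10) 11250.0ms=15b +2250.0ms=3b
11) 13500.0ms=18b +2250.0ms=3b
12) 15750.0ms=21b +1125.0ms=3/2b
13) 16875.0ms=45/2b +1125.0ms=3/2b
Σ=24b of 24 (80bpm 6/8) — PASS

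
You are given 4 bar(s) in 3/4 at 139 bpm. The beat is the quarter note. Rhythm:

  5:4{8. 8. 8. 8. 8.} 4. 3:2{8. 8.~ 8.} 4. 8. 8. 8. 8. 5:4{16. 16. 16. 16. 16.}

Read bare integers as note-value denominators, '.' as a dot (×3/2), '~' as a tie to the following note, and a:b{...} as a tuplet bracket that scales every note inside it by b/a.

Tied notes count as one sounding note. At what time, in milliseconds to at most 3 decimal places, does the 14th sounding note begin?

note 14 onset = 21/2b = 4532.374ms

1. 0.0ms @ 0 + 258.993ms (3/5)
2. 258.993ms @ 3/5 + 258.993ms (3/5)
3. 517.986ms @ 6/5 + 258.993ms (3/5)
4. 776.978ms @ 9/5 + 258.993ms (3/5)
5. 1035.971ms @ 12/5 + 258.993ms (3/5)
6. 1294.964ms @ 3 + 647.482ms (3/2)
7. 1942.446ms @ 9/2 + 215.827ms (1/2)
8. 2158.273ms @ 5 + 431.655ms (1)
9. 2589.928ms @ 6 + 647.482ms (3/2)
10. 3237.41ms @ 15/2 + 323.741ms (3/4)
11. 3561.151ms @ 33/4 + 323.741ms (3/4)
12. 3884.892ms @ 9 + 323.741ms (3/4)
13. 4208.633ms @ 39/4 + 323.741ms (3/4)
14. 4532.374ms @ 21/2 + 129.496ms (3/10)
15. 4661.871ms @ 54/5 + 129.496ms (3/10)
16. 4791.367ms @ 111/10 + 129.496ms (3/10)
17. 4920.863ms @ 57/5 + 129.496ms (3/10)
18. 5050.36ms @ 117/10 + 129.496ms (3/10)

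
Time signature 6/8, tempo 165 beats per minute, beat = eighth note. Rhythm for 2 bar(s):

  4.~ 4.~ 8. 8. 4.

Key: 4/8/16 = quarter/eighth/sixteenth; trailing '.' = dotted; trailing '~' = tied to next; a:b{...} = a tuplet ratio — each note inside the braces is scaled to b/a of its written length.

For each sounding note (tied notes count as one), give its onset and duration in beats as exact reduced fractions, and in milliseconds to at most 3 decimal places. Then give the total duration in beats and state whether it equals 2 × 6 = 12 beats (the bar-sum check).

1) 0.0ms=0b +2727.273ms=15/2b
2) 2727.273ms=15/2b +545.455ms=3/2b
3) 3272.727ms=9b +1090.909ms=3b
Σ=12b of 12 (165bpm 6/8) — PASS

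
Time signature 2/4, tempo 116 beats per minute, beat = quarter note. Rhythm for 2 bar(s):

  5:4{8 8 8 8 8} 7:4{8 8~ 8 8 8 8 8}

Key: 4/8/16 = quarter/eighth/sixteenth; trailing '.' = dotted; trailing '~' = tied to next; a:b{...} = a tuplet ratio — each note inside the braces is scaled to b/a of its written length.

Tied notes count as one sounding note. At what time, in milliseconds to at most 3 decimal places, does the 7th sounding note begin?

1. 0.0ms @ 0 + 206.897ms (2/5)
2. 206.897ms @ 2/5 + 206.897ms (2/5)
3. 413.793ms @ 4/5 + 206.897ms (2/5)
4. 620.69ms @ 6/5 + 206.897ms (2/5)
5. 827.586ms @ 8/5 + 206.897ms (2/5)
6. 1034.483ms @ 2 + 147.783ms (2/7)
7. 1182.266ms @ 16/7 + 295.567ms (4/7)
8. 1477.833ms @ 20/7 + 147.783ms (2/7)
9. 1625.616ms @ 22/7 + 147.783ms (2/7)
10. 1773.399ms @ 24/7 + 147.783ms (2/7)
11. 1921.182ms @ 26/7 + 147.783ms (2/7)

note 7 onset = 16/7b = 1182.266ms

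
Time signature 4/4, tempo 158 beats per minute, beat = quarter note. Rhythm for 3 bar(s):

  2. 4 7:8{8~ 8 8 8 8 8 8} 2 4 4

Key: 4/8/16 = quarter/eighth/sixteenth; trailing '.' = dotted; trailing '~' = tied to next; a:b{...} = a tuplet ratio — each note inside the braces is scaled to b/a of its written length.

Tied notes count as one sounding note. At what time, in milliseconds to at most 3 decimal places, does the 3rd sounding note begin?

note 3 onset = 4b = 1518.987ms

1. 0.0ms @ 0 + 1139.241ms (3)
2. 1139.241ms @ 3 + 379.747ms (1)
3. 1518.987ms @ 4 + 433.996ms (8/7)
4. 1952.984ms @ 36/7 + 216.998ms (4/7)
5. 2169.982ms @ 40/7 + 216.998ms (4/7)
6. 2386.98ms @ 44/7 + 216.998ms (4/7)
7. 2603.978ms @ 48/7 + 216.998ms (4/7)
8. 2820.976ms @ 52/7 + 216.998ms (4/7)
9. 3037.975ms @ 8 + 759.494ms (2)
10. 3797.468ms @ 10 + 379.747ms (1)
11. 4177.215ms @ 11 + 379.747ms (1)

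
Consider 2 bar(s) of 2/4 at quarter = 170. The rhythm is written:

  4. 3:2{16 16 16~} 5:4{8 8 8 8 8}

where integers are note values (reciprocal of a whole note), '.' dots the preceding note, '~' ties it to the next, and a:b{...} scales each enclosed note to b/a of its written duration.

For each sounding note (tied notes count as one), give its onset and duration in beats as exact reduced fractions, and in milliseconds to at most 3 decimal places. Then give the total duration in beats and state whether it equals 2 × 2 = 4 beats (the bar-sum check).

1) 0.0ms=0b +529.412ms=3/2b
2) 529.412ms=3/2b +58.824ms=1/6b
3) 588.235ms=5/3b +58.824ms=1/6b
4) 647.059ms=11/6b +200.0ms=17/30b
5) 847.059ms=12/5b +141.176ms=2/5b
6) 988.235ms=14/5b +141.176ms=2/5b
7) 1129.412ms=16/5b +141.176ms=2/5b
8) 1270.588ms=18/5b +141.176ms=2/5b
Σ=4b of 4 (170bpm 2/4) — PASS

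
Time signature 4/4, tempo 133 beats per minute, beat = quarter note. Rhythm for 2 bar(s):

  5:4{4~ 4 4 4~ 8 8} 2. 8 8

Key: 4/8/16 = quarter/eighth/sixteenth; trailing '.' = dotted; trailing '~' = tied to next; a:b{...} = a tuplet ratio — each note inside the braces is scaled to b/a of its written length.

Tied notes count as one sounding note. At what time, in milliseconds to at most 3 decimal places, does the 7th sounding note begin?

1. 0.0ms @ 0 + 721.805ms (8/5)
2. 721.805ms @ 8/5 + 360.902ms (4/5)
3. 1082.707ms @ 12/5 + 541.353ms (6/5)
4. 1624.06ms @ 18/5 + 180.451ms (2/5)
5. 1804.511ms @ 4 + 1353.383ms (3)
6. 3157.895ms @ 7 + 225.564ms (1/2)
7. 3383.459ms @ 15/2 + 225.564ms (1/2)

note 7 onset = 15/2b = 3383.459ms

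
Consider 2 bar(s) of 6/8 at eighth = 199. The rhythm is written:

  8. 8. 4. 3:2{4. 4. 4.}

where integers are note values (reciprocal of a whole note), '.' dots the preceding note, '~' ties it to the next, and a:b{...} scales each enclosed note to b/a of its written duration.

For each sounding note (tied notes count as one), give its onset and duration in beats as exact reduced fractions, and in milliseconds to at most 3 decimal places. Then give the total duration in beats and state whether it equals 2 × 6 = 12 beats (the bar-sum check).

1) 0.0ms=0b +452.261ms=3/2b
2) 452.261ms=3/2b +452.261ms=3/2b
3) 904.523ms=3b +904.523ms=3b
4) 1809.045ms=6b +603.015ms=2b
5) 2412.06ms=8b +603.015ms=2b
6) 3015.075ms=10b +603.015ms=2b
Σ=12b of 12 (199bpm 6/8) — PASS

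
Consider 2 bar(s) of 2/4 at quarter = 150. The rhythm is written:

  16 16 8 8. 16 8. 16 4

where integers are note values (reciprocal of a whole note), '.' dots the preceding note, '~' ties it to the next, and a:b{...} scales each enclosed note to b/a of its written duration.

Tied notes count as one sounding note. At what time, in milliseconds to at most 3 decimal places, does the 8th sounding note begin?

1. 0.0ms @ 0 + 100.0ms (1/4)
2. 100.0ms @ 1/4 + 100.0ms (1/4)
3. 200.0ms @ 1/2 + 200.0ms (1/2)
4. 400.0ms @ 1 + 300.0ms (3/4)
5. 700.0ms @ 7/4 + 100.0ms (1/4)
6. 800.0ms @ 2 + 300.0ms (3/4)
7. 1100.0ms @ 11/4 + 100.0ms (1/4)
8. 1200.0ms @ 3 + 400.0ms (1)

note 8 onset = 3b = 1200.0ms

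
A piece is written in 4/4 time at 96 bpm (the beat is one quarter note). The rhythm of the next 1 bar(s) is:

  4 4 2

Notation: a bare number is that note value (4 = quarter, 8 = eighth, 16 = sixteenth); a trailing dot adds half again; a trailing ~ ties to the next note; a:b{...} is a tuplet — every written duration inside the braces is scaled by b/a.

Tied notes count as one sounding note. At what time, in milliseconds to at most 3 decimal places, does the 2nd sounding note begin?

1. 0.0ms @ 0 + 625.0ms (1)
2. 625.0ms @ 1 + 625.0ms (1)
3. 1250.0ms @ 2 + 1250.0ms (2)

note 2 onset = 1b = 625.0ms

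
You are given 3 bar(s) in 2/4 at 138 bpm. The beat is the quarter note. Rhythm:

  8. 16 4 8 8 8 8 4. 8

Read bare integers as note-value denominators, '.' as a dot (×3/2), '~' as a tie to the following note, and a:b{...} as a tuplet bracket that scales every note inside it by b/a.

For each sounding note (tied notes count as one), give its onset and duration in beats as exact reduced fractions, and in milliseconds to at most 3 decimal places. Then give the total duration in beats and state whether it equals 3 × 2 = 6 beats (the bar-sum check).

1) 0.0ms=0b +326.087ms=3/4b
2) 326.087ms=3/4b +108.696ms=1/4b
3) 434.783ms=1b +434.783ms=1b
4) 869.565ms=2b +217.391ms=1/2b
5) 1086.957ms=5/2b +217.391ms=1/2b
6) 1304.348ms=3b +217.391ms=1/2b
7) 1521.739ms=7/2b +217.391ms=1/2b
8) 1739.13ms=4b +652.174ms=3/2b
9) 2391.304ms=11/2b +217.391ms=1/2b
Σ=6b of 6 (138bpm 2/4) — PASS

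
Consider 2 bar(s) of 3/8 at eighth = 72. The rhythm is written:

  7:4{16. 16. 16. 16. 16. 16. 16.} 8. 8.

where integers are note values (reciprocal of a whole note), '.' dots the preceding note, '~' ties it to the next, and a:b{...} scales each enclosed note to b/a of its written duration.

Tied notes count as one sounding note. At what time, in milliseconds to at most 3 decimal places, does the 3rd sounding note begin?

note 3 onset = 6/7b = 714.286ms

1. 0.0ms @ 0 + 357.143ms (3/7)
2. 357.143ms @ 3/7 + 357.143ms (3/7)
3. 714.286ms @ 6/7 + 357.143ms (3/7)
4. 1071.429ms @ 9/7 + 357.143ms (3/7)
5. 1428.571ms @ 12/7 + 357.143ms (3/7)
6. 1785.714ms @ 15/7 + 357.143ms (3/7)
7. 2142.857ms @ 18/7 + 357.143ms (3/7)
8. 2500.0ms @ 3 + 1250.0ms (3/2)
9. 3750.0ms @ 9/2 + 1250.0ms (3/2)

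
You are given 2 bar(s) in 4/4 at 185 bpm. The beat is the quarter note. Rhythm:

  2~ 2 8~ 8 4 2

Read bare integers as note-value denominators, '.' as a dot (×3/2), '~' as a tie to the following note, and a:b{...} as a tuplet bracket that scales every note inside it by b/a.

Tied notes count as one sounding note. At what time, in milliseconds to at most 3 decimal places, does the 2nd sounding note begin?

note 2 onset = 4b = 1297.297ms

1. 0.0ms @ 0 + 1297.297ms (4)
2. 1297.297ms @ 4 + 324.324ms (1)
3. 1621.622ms @ 5 + 324.324ms (1)
4. 1945.946ms @ 6 + 648.649ms (2)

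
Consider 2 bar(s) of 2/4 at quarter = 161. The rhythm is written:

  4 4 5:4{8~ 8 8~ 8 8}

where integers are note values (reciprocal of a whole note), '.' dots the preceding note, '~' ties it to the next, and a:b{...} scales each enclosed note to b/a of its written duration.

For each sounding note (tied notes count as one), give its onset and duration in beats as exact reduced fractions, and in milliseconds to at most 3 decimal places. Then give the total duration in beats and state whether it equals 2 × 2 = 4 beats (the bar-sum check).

1) 0.0ms=0b +372.671ms=1b
2) 372.671ms=1b +372.671ms=1b
3) 745.342ms=2b +298.137ms=4/5b
4) 1043.478ms=14/5b +298.137ms=4/5b
5) 1341.615ms=18/5b +149.068ms=2/5b
Σ=4b of 4 (161bpm 2/4) — PASS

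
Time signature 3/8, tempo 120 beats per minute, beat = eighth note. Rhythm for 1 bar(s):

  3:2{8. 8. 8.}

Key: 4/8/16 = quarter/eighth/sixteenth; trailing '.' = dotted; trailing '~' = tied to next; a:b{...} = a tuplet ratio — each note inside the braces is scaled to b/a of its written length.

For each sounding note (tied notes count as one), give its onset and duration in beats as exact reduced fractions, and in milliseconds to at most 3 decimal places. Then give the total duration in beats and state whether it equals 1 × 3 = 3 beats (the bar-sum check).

1) 0.0ms=0b +500.0ms=1b
2) 500.0ms=1b +500.0ms=1b
3) 1000.0ms=2b +500.0ms=1b
Σ=3b of 3 (120bpm 3/8) — PASS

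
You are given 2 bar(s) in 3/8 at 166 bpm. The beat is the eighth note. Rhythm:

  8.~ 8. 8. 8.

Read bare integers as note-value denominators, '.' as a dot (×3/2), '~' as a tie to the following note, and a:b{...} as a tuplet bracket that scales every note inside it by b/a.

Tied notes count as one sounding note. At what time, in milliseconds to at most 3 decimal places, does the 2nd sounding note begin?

note 2 onset = 3b = 1084.337ms

1. 0.0ms @ 0 + 1084.337ms (3)
2. 1084.337ms @ 3 + 542.169ms (3/2)
3. 1626.506ms @ 9/2 + 542.169ms (3/2)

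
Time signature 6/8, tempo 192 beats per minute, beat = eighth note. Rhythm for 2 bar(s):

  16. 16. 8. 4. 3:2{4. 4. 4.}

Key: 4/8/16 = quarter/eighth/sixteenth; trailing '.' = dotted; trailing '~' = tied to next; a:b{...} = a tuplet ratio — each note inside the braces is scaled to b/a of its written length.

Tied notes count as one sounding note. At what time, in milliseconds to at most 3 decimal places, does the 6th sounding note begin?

1. 0.0ms @ 0 + 234.375ms (3/4)
2. 234.375ms @ 3/4 + 234.375ms (3/4)
3. 468.75ms @ 3/2 + 468.75ms (3/2)
4. 937.5ms @ 3 + 937.5ms (3)
5. 1875.0ms @ 6 + 625.0ms (2)
6. 2500.0ms @ 8 + 625.0ms (2)
7. 3125.0ms @ 10 + 625.0ms (2)

note 6 onset = 8b = 2500.0ms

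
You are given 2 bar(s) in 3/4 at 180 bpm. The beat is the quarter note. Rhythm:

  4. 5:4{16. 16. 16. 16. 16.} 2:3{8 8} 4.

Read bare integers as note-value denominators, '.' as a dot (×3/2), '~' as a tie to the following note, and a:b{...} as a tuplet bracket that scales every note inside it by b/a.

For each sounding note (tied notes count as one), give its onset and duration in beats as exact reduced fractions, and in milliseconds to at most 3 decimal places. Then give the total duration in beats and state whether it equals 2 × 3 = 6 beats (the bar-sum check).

1) 0.0ms=0b +500.0ms=3/2b
2) 500.0ms=3/2b +100.0ms=3/10b
3) 600.0ms=9/5b +100.0ms=3/10b
4) 700.0ms=21/10b +100.0ms=3/10b
5) 800.0ms=12/5b +100.0ms=3/10b
6) 900.0ms=27/10b +100.0ms=3/10b
7) 1000.0ms=3b +250.0ms=3/4b
8) 1250.0ms=15/4b +250.0ms=3/4b
9) 1500.0ms=9/2b +500.0ms=3/2b
Σ=6b of 6 (180bpm 3/4) — PASS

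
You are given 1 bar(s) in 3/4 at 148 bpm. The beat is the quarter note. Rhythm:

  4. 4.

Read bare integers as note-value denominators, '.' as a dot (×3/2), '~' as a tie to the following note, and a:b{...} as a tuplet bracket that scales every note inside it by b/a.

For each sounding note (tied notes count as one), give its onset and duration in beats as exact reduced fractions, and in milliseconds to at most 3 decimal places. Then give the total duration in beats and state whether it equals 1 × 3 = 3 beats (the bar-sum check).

1) 0.0ms=0b +608.108ms=3/2b
2) 608.108ms=3/2b +608.108ms=3/2b
Σ=3b of 3 (148bpm 3/4) — PASS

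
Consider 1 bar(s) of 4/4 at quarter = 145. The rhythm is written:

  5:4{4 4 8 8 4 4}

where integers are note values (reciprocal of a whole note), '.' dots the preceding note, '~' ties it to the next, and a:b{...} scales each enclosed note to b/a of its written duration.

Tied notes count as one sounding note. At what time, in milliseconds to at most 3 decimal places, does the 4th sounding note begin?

note 4 onset = 2b = 827.586ms

1. 0.0ms @ 0 + 331.034ms (4/5)
2. 331.034ms @ 4/5 + 331.034ms (4/5)
3. 662.069ms @ 8/5 + 165.517ms (2/5)
4. 827.586ms @ 2 + 165.517ms (2/5)
5. 993.103ms @ 12/5 + 331.034ms (4/5)
6. 1324.138ms @ 16/5 + 331.034ms (4/5)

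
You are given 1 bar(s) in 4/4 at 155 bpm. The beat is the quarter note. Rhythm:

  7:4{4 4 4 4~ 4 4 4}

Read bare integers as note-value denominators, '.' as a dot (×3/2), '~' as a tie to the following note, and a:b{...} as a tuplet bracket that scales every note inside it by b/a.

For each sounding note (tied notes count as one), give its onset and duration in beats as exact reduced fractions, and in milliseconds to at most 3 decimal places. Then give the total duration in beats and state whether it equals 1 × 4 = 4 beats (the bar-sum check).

1) 0.0ms=0b +221.198ms=4/7b
2) 221.198ms=4/7b +221.198ms=4/7b
3) 442.396ms=8/7b +221.198ms=4/7b
4) 663.594ms=12/7b +442.396ms=8/7b
5) 1105.991ms=20/7b +221.198ms=4/7b
6) 1327.189ms=24/7b +221.198ms=4/7b
Σ=4b of 4 (155bpm 4/4) — PASS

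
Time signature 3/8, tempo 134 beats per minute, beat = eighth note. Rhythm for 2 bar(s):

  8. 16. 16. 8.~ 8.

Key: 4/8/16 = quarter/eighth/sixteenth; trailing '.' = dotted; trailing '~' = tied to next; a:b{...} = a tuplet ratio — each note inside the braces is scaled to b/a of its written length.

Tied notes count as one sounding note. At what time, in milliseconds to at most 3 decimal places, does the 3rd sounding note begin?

note 3 onset = 9/4b = 1007.463ms

1. 0.0ms @ 0 + 671.642ms (3/2)
2. 671.642ms @ 3/2 + 335.821ms (3/4)
3. 1007.463ms @ 9/4 + 335.821ms (3/4)
4. 1343.284ms @ 3 + 1343.284ms (3)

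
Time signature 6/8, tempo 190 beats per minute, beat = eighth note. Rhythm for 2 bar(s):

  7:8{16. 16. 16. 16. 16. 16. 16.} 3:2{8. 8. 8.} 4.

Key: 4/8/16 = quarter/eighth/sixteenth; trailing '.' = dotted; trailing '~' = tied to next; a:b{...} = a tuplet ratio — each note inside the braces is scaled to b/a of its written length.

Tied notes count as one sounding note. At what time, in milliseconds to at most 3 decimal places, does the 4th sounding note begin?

1. 0.0ms @ 0 + 270.677ms (6/7)
2. 270.677ms @ 6/7 + 270.677ms (6/7)
3. 541.353ms @ 12/7 + 270.677ms (6/7)
4. 812.03ms @ 18/7 + 270.677ms (6/7)
5. 1082.707ms @ 24/7 + 270.677ms (6/7)
6. 1353.383ms @ 30/7 + 270.677ms (6/7)
7. 1624.06ms @ 36/7 + 270.677ms (6/7)
8. 1894.737ms @ 6 + 315.789ms (1)
9. 2210.526ms @ 7 + 315.789ms (1)
10. 2526.316ms @ 8 + 315.789ms (1)
11. 2842.105ms @ 9 + 947.368ms (3)

note 4 onset = 18/7b = 812.03ms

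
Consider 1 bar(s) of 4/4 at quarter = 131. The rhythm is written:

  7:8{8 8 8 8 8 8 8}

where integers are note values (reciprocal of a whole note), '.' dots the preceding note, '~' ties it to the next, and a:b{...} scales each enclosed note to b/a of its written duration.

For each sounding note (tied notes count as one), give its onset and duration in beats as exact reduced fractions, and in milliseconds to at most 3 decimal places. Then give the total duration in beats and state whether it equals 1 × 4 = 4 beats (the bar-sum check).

1) 0.0ms=0b +261.723ms=4/7b
2) 261.723ms=4/7b +261.723ms=4/7b
3) 523.446ms=8/7b +261.723ms=4/7b
4) 785.169ms=12/7b +261.723ms=4/7b
5) 1046.892ms=16/7b +261.723ms=4/7b
6) 1308.615ms=20/7b +261.723ms=4/7b
7) 1570.338ms=24/7b +261.723ms=4/7b
Σ=4b of 4 (131bpm 4/4) — PASS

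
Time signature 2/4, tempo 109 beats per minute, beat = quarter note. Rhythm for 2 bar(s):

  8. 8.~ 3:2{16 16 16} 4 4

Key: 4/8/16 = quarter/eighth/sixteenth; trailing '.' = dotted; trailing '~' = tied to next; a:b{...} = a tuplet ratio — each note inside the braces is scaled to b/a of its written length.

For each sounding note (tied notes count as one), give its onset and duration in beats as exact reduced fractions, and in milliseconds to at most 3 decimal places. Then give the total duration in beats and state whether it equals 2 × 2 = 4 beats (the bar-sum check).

1) 0.0ms=0b +412.844ms=3/4b
2) 412.844ms=3/4b +504.587ms=11/12b
3) 917.431ms=5/3b +91.743ms=1/6b
4) 1009.174ms=11/6b +91.743ms=1/6b
5) 1100.917ms=2b +550.459ms=1b
6) 1651.376ms=3b +550.459ms=1b
Σ=4b of 4 (109bpm 2/4) — PASS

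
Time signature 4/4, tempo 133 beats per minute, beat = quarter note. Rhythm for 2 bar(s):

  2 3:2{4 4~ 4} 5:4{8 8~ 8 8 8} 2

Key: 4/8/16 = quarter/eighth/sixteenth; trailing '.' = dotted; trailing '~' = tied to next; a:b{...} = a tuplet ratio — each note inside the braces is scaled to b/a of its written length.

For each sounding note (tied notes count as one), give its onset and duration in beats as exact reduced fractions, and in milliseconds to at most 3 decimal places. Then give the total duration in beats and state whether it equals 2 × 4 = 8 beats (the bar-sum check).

1) 0.0ms=0b +902.256ms=2b
2) 902.256ms=2b +300.752ms=2/3b
3) 1203.008ms=8/3b +601.504ms=4/3b
4) 1804.511ms=4b +180.451ms=2/5b
5) 1984.962ms=22/5b +360.902ms=4/5b
6) 2345.865ms=26/5b +180.451ms=2/5b
7) 2526.316ms=28/5b +180.451ms=2/5b
8) 2706.767ms=6b +902.256ms=2b
Σ=8b of 8 (133bpm 4/4) — PASS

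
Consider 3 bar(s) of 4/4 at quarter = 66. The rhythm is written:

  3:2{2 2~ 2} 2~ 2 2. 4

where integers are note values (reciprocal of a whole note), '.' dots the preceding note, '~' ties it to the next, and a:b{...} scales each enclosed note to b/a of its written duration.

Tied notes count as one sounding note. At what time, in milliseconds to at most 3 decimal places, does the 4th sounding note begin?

note 4 onset = 8b = 7272.727ms

1. 0.0ms @ 0 + 1212.121ms (4/3)
2. 1212.121ms @ 4/3 + 2424.242ms (8/3)
3. 3636.364ms @ 4 + 3636.364ms (4)
4. 7272.727ms @ 8 + 2727.273ms (3)
5. 10000.0ms @ 11 + 909.091ms (1)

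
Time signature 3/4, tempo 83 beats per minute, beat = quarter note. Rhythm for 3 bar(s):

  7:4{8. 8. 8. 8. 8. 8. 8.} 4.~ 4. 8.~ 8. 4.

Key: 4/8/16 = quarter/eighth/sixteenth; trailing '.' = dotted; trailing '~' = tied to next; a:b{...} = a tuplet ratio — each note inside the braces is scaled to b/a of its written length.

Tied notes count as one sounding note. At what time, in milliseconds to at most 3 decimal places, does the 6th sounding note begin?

note 6 onset = 15/7b = 1549.053ms

1. 0.0ms @ 0 + 309.811ms (3/7)
2. 309.811ms @ 3/7 + 309.811ms (3/7)
3. 619.621ms @ 6/7 + 309.811ms (3/7)
4. 929.432ms @ 9/7 + 309.811ms (3/7)
5. 1239.243ms @ 12/7 + 309.811ms (3/7)
6. 1549.053ms @ 15/7 + 309.811ms (3/7)
7. 1858.864ms @ 18/7 + 309.811ms (3/7)
8. 2168.675ms @ 3 + 2168.675ms (3)
9. 4337.349ms @ 6 + 1084.337ms (3/2)
10. 5421.687ms @ 15/2 + 1084.337ms (3/2)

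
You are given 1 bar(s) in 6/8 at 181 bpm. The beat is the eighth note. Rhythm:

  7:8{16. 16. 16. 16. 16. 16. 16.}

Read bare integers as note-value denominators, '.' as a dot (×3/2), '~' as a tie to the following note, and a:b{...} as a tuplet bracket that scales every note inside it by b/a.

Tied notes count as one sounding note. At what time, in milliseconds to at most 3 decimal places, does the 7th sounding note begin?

1. 0.0ms @ 0 + 284.136ms (6/7)
2. 284.136ms @ 6/7 + 284.136ms (6/7)
3. 568.272ms @ 12/7 + 284.136ms (6/7)
4. 852.407ms @ 18/7 + 284.136ms (6/7)
5. 1136.543ms @ 24/7 + 284.136ms (6/7)
6. 1420.679ms @ 30/7 + 284.136ms (6/7)
7. 1704.815ms @ 36/7 + 284.136ms (6/7)

note 7 onset = 36/7b = 1704.815ms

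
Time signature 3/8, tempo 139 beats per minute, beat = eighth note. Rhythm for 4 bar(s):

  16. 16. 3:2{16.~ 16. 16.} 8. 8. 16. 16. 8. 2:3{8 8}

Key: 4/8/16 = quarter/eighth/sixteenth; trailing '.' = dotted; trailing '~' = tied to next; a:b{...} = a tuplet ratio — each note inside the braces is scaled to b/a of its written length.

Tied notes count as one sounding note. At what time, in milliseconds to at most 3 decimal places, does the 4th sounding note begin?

1. 0.0ms @ 0 + 323.741ms (3/4)
2. 323.741ms @ 3/4 + 323.741ms (3/4)
3. 647.482ms @ 3/2 + 431.655ms (1)
4. 1079.137ms @ 5/2 + 215.827ms (1/2)
5. 1294.964ms @ 3 + 647.482ms (3/2)
6. 1942.446ms @ 9/2 + 647.482ms (3/2)
7. 2589.928ms @ 6 + 323.741ms (3/4)
8. 2913.669ms @ 27/4 + 323.741ms (3/4)
9. 3237.41ms @ 15/2 + 647.482ms (3/2)
10. 3884.892ms @ 9 + 647.482ms (3/2)
11. 4532.374ms @ 21/2 + 647.482ms (3/2)

note 4 onset = 5/2b = 1079.137ms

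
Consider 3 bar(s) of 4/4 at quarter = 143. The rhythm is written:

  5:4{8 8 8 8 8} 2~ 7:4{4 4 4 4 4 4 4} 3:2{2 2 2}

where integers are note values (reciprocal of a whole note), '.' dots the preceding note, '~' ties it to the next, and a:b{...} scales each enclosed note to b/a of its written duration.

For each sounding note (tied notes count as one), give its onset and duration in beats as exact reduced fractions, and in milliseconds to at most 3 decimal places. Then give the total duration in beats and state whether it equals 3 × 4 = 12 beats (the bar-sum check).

1) 0.0ms=0b +167.832ms=2/5b
2) 167.832ms=2/5b +167.832ms=2/5b
3) 335.664ms=4/5b +167.832ms=2/5b
4) 503.497ms=6/5b +167.832ms=2/5b
5) 671.329ms=8/5b +167.832ms=2/5b
6) 839.161ms=2b +1078.921ms=18/7b
7) 1918.082ms=32/7b +239.76ms=4/7b
8) 2157.842ms=36/7b +239.76ms=4/7b
9) 2397.602ms=40/7b +239.76ms=4/7b
10) 2637.363ms=44/7b +239.76ms=4/7b
11) 2877.123ms=48/7b +239.76ms=4/7b
12) 3116.883ms=52/7b +239.76ms=4/7b
13) 3356.643ms=8b +559.441ms=4/3b
14) 3916.084ms=28/3b +559.441ms=4/3b
15) 4475.524ms=32/3b +559.441ms=4/3b
Σ=12b of 12 (143bpm 4/4) — PASS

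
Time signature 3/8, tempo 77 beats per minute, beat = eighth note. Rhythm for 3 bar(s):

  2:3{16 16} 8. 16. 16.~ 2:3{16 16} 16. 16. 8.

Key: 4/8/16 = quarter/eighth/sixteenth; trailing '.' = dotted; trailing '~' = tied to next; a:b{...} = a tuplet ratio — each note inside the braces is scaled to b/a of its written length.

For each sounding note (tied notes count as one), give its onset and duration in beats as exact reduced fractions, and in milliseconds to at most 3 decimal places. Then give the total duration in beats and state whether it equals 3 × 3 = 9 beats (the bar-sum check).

1) 0.0ms=0b +584.416ms=3/4b
2) 584.416ms=3/4b +584.416ms=3/4b
3) 1168.831ms=3/2b +1168.831ms=3/2b
4) 2337.662ms=3b +584.416ms=3/4b
5) 2922.078ms=15/4b +1168.831ms=3/2b
6) 4090.909ms=21/4b +584.416ms=3/4b
7) 4675.325ms=6b +584.416ms=3/4b
8) 5259.74ms=27/4b +584.416ms=3/4b
9) 5844.156ms=15/2b +1168.831ms=3/2b
Σ=9b of 9 (77bpm 3/8) — PASS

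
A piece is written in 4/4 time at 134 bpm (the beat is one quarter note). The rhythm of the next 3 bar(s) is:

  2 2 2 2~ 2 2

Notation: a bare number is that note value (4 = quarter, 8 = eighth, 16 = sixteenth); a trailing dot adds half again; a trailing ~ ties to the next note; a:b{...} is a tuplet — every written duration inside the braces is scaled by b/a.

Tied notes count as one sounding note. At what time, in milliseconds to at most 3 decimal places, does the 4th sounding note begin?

1. 0.0ms @ 0 + 895.522ms (2)
2. 895.522ms @ 2 + 895.522ms (2)
3. 1791.045ms @ 4 + 895.522ms (2)
4. 2686.567ms @ 6 + 1791.045ms (4)
5. 4477.612ms @ 10 + 895.522ms (2)

note 4 onset = 6b = 2686.567ms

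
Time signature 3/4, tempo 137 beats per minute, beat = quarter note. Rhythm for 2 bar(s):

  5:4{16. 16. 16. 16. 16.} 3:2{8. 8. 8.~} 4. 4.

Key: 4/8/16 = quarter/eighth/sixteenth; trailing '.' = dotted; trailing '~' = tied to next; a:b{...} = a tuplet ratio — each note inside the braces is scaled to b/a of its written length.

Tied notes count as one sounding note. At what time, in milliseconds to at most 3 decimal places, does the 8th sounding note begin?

1. 0.0ms @ 0 + 131.387ms (3/10)
2. 131.387ms @ 3/10 + 131.387ms (3/10)
3. 262.774ms @ 3/5 + 131.387ms (3/10)
4. 394.161ms @ 9/10 + 131.387ms (3/10)
5. 525.547ms @ 6/5 + 131.387ms (3/10)
6. 656.934ms @ 3/2 + 218.978ms (1/2)
7. 875.912ms @ 2 + 218.978ms (1/2)
8. 1094.891ms @ 5/2 + 875.912ms (2)
9. 1970.803ms @ 9/2 + 656.934ms (3/2)

note 8 onset = 5/2b = 1094.891ms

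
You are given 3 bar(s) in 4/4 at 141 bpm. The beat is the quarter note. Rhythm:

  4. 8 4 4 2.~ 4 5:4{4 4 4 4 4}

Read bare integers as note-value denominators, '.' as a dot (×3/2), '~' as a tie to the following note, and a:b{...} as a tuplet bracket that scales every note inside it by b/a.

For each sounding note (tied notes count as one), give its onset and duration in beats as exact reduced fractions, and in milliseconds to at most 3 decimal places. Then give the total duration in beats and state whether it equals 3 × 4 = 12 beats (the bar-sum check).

1) 0.0ms=0b +638.298ms=3/2b
2) 638.298ms=3/2b +212.766ms=1/2b
3) 851.064ms=2b +425.532ms=1b
4) 1276.596ms=3b +425.532ms=1b
5) 1702.128ms=4b +1702.128ms=4b
6) 3404.255ms=8b +340.426ms=4/5b
7) 3744.681ms=44/5b +340.426ms=4/5b
8) 4085.106ms=48/5b +340.426ms=4/5b
9) 4425.532ms=52/5b +340.426ms=4/5b
10) 4765.957ms=56/5b +340.426ms=4/5b
Σ=12b of 12 (141bpm 4/4) — PASS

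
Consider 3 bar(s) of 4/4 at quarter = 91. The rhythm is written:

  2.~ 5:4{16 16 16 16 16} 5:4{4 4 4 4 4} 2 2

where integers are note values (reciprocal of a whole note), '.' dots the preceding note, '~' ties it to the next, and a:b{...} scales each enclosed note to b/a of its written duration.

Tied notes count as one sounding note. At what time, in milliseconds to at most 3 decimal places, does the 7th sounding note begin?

1. 0.0ms @ 0 + 2109.89ms (16/5)
2. 2109.89ms @ 16/5 + 131.868ms (1/5)
3. 2241.758ms @ 17/5 + 131.868ms (1/5)
4. 2373.626ms @ 18/5 + 131.868ms (1/5)
5. 2505.495ms @ 19/5 + 131.868ms (1/5)
6. 2637.363ms @ 4 + 527.473ms (4/5)
7. 3164.835ms @ 24/5 + 527.473ms (4/5)
8. 3692.308ms @ 28/5 + 527.473ms (4/5)
9. 4219.78ms @ 32/5 + 527.473ms (4/5)
10. 4747.253ms @ 36/5 + 527.473ms (4/5)
11. 5274.725ms @ 8 + 1318.681ms (2)
12. 6593.407ms @ 10 + 1318.681ms (2)

note 7 onset = 24/5b = 3164.835ms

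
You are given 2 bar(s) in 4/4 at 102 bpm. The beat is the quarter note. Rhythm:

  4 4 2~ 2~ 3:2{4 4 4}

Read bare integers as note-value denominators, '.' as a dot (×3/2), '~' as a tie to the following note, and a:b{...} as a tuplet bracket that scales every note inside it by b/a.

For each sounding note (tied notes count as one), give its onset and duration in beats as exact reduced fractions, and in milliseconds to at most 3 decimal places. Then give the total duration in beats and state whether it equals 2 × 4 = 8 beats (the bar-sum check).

1) 0.0ms=0b +588.235ms=1b
2) 588.235ms=1b +588.235ms=1b
3) 1176.471ms=2b +2745.098ms=14/3b
4) 3921.569ms=20/3b +392.157ms=2/3b
5) 4313.725ms=22/3b +392.157ms=2/3b
Σ=8b of 8 (102bpm 4/4) — PASS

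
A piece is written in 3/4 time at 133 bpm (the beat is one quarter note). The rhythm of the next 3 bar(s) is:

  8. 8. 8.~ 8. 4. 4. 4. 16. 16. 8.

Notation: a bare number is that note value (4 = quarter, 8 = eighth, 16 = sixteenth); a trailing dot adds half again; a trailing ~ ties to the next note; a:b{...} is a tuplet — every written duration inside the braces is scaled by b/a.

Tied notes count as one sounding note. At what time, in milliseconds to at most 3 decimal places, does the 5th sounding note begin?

1. 0.0ms @ 0 + 338.346ms (3/4)
2. 338.346ms @ 3/4 + 338.346ms (3/4)
3. 676.692ms @ 3/2 + 676.692ms (3/2)
4. 1353.383ms @ 3 + 676.692ms (3/2)
5. 2030.075ms @ 9/2 + 676.692ms (3/2)
6. 2706.767ms @ 6 + 676.692ms (3/2)
7. 3383.459ms @ 15/2 + 169.173ms (3/8)
8. 3552.632ms @ 63/8 + 169.173ms (3/8)
9. 3721.805ms @ 33/4 + 338.346ms (3/4)

note 5 onset = 9/2b = 2030.075ms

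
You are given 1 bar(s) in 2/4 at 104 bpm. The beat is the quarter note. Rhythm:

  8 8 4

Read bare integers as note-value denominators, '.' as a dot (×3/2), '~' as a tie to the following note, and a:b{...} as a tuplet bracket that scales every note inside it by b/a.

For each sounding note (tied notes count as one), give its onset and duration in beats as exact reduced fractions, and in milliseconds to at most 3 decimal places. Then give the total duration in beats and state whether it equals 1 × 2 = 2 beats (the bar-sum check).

1) 0.0ms=0b +288.462ms=1/2b
2) 288.462ms=1/2b +288.462ms=1/2b
3) 576.923ms=1b +576.923ms=1b
Σ=2b of 2 (104bpm 2/4) — PASS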